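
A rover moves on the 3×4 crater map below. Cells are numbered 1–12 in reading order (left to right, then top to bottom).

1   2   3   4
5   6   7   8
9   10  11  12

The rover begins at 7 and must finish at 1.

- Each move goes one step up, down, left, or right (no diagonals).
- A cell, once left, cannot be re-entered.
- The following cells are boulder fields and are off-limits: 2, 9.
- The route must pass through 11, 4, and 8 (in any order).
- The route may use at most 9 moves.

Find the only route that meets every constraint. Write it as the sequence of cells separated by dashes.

7 - 3 - 4 - 8 - 12 - 11 - 10 - 6 - 5 - 1

Any route must reach 11, 4, and 8 and still end at 1 within 9 moves, so the order of the required stops is forced.
Route from 7: up to 3, right to 4, 2× down (reaching 12), 2× left (reaching 10), up to 6, left to 5, up to 1 — 9 moves in all.
Check: all required cells visited; 9 ≤ 9 moves.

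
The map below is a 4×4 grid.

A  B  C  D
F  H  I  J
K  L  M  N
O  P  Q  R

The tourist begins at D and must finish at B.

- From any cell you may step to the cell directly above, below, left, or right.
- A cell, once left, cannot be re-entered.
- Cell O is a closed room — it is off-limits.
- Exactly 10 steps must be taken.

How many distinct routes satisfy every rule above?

31

Need simple routes of exactly 10 moves from D to B (Manhattan distance 2, so 4 moves are spent on a detour and 4 undoing it).
Branch systematically from the start, pruning whenever the remaining move budget drops below the Manhattan distance to B or differs from it in parity. Grouping the completions by first move — via J: 21; via C: 10 — and summing: 21 + 10 = 31.
That gives 31 routes.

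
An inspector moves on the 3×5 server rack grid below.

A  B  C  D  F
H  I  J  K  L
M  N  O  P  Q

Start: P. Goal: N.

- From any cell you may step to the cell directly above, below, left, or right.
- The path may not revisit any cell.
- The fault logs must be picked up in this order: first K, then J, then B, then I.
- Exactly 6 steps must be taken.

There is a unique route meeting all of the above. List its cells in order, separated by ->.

P -> K -> J -> C -> B -> I -> N

The waypoints must appear in the order K, J, B, I, with no cell reused.
Route from P: up to K, left to J, up to C, left to B, 2× down (reaching N) — 6 moves in all.
Check: order respected (K at step 1, J at step 2, B at step 4, I at step 5); 6 moves as required.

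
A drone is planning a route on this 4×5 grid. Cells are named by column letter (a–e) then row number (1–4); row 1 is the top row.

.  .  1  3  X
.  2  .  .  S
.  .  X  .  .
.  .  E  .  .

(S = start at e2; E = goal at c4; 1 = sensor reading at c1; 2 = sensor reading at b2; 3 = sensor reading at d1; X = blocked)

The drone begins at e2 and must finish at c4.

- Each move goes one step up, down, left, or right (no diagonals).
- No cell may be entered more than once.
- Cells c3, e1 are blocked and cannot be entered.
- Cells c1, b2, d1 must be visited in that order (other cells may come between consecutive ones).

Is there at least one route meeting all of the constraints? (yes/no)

no

Ignoring the required order, 36 revisit-free routes from e2 to c4 pass through all of c1, b2, and d1; the waypoint orders that occur are d1 → c1 → b2 (36) — never c1 → b2 → d1.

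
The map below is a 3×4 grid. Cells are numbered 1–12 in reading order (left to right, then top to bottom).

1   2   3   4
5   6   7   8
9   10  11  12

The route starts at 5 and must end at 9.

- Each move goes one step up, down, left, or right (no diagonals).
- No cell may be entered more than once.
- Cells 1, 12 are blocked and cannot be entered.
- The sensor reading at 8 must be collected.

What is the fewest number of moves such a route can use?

Any route passes through 8 somewhere between 5 and 9. Summing Manhattan distances along the two legs (5 → 8 → 9) gives a lower bound of 3 + 4 = 7 moves.
The shortest route satisfying every rule uses 9 moves: 5 → 6 → 2 → 3 → 4 → 8 → 7 → 11 → 10 → 9.
The no-revisit rule (legs can't share cells) pushes the minimum above the 7-move bound; an exhaustive check rules out every length from 7 to 8, leaving 9 as the minimum.

9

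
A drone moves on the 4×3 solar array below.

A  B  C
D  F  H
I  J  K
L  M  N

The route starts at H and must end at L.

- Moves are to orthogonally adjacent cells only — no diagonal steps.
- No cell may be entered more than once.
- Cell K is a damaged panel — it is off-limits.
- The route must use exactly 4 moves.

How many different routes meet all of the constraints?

3

Need simple routes of exactly 4 moves from H to L (Manhattan distance 4, so 0 moves are spent on a detour and 0 undoing it).
Enumerating: H F J M L | H F J I L | H F D I L.
That gives 3 routes.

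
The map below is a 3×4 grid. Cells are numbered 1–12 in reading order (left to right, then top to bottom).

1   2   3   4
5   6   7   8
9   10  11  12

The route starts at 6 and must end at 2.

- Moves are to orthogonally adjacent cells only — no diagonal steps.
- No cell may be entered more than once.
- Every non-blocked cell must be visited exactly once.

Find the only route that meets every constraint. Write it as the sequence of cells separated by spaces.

Need to visit all 12 open cells exactly once, starting at 6 and ending at 2.
Cell 1 has only two open neighbours (5 and 2), so the path must pass straight through it: one of those is the cell it's entered from and the other is where it exits.
Route from 6: right to 7, up to 3, right to 4, 2× down (reaching 12), 3× left (reaching 9), 2× up (reaching 1), right to 2 — 11 moves in all.
Check: all 12 open cells covered.

6 7 3 4 8 12 11 10 9 5 1 2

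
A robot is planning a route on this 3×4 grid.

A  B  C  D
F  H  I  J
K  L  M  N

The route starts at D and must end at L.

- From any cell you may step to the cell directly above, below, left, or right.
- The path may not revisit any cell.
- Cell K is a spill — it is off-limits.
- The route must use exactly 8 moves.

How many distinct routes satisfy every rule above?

4

Need simple routes of exactly 8 moves from D to L (Manhattan distance 4, so 2 moves are spent on a detour and 2 undoing it).
Enumerating: D J N M I C B H L | D J I C B A F H L | D C B H I J N M L | D C B A F H I M L.
That gives 4 routes.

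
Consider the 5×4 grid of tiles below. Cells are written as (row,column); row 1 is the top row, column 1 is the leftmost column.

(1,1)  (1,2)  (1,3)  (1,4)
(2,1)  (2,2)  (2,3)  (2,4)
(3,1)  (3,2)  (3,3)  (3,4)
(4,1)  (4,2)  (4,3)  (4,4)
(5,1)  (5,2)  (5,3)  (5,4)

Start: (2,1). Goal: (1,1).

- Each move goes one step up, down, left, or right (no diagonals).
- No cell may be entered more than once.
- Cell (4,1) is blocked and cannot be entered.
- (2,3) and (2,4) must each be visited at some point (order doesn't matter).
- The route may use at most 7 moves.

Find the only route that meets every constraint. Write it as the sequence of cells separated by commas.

(2,1), (2,2), (2,3), (2,4), (1,4), (1,3), (1,2), (1,1)

The budget equals the shortest possible length, so every move has to be on a shortest route through the required cells.
Route from (2,1): right 3 to (2,4), up 1 to (1,4), left 3 to (1,1) — 7 moves in all.
Check: all required cells visited; 7 ≤ 7 moves.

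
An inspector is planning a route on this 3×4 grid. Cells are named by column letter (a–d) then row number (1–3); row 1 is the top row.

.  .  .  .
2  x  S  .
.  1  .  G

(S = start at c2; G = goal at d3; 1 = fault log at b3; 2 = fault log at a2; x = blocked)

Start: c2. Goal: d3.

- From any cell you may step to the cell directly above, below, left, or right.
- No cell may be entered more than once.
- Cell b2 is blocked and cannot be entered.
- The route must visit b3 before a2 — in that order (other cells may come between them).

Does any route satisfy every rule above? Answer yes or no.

One route that works: c2 → c3 → b3 → a3 → a2 → a1 → b1 → c1 → d1 → d2 → d3.

yes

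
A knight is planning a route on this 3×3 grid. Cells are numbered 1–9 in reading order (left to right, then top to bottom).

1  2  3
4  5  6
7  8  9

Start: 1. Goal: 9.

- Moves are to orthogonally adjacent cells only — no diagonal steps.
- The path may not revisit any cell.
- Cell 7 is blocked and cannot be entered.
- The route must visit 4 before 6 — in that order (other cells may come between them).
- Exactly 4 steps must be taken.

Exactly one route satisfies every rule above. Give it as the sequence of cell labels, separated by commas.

1, 4, 5, 6, 9

The waypoints must appear in the order 4, 6, with no cell reused.
Route from 1: down 1 to 4, right 2 to 6, down 1 to 9 — 4 moves in all.
Check: order respected (4 at step 1, 6 at step 3); 4 moves as required.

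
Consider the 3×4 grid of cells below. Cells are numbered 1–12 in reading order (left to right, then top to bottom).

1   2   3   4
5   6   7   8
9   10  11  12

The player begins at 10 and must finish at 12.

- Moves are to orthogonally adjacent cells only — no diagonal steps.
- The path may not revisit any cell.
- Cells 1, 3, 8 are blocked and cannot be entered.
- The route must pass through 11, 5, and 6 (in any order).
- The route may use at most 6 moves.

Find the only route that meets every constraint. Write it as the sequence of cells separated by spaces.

The budget equals the shortest possible length, so every move has to be on a shortest route through the required cells.
Route from 10: left 1 to 9, up 1 to 5, right 2 to 7, down 1 to 11, right 1 to 12 — 6 moves in all.
Check: all required cells visited; 6 ≤ 6 moves.

10 9 5 6 7 11 12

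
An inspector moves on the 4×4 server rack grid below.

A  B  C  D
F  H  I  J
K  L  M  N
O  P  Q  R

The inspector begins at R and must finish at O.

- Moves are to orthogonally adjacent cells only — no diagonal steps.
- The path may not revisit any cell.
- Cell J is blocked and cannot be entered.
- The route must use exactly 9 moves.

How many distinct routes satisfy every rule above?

17

Need simple routes of exactly 9 moves from R to O (Manhattan distance 3, so 3 moves are spent on a detour and 3 undoing it).
Branch systematically from the start, pruning whenever the remaining move budget drops below the Manhattan distance to O or differs from it in parity. Grouping the completions by first move — via N: 8; via Q: 9 — and summing: 8 + 9 = 17.
That gives 17 routes.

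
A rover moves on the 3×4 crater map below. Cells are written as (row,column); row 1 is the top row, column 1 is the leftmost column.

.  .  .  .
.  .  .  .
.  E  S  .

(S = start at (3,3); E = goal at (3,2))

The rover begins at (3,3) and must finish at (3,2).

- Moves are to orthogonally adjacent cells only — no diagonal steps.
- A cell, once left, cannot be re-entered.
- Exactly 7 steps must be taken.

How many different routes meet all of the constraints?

Need simple routes of exactly 7 moves from (3,3) to (3,2) (Manhattan distance 1, so 3 moves are spent on a detour and 3 undoing it).
Branch systematically from the start, pruning whenever the remaining move budget drops below the Manhattan distance to (3,2) or differs from it in parity. Grouping the completions by first move — via (2,3): 5; via (3,4): 4 (no valid completion starts via (3,2)) — and summing: 5 + 4 = 9.
That gives 9 routes.

9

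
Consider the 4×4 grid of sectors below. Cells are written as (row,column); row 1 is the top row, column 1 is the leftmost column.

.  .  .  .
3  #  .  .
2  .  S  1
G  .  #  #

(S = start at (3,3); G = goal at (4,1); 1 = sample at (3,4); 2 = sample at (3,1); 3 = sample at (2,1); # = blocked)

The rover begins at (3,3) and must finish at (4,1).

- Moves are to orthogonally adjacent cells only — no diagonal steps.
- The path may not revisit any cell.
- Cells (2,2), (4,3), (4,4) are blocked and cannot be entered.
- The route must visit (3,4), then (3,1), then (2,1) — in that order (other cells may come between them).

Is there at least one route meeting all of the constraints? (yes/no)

Ignoring the required order, 4 revisit-free routes from (3,3) to (4,1) pass through all of (3,4), (3,1), and (2,1); the waypoint orders that occur are (3,4) → (2,1) → (3,1) (4) — never (3,4) → (3,1) → (2,1).

no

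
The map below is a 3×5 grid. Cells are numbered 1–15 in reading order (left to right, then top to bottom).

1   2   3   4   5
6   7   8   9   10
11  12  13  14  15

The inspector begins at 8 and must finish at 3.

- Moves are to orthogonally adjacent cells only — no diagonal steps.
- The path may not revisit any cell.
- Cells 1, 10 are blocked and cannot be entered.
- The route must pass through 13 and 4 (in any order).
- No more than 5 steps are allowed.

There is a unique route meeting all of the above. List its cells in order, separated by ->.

8 -> 13 -> 14 -> 9 -> 4 -> 3

Any route must reach 13 and 4 and still end at 3 within 5 moves, so the order of the required stops is forced.
Route from 8: down to 13, right to 14, 2× up (reaching 4), left to 3 — 5 moves in all.
Check: all required cells visited; 5 ≤ 5 moves.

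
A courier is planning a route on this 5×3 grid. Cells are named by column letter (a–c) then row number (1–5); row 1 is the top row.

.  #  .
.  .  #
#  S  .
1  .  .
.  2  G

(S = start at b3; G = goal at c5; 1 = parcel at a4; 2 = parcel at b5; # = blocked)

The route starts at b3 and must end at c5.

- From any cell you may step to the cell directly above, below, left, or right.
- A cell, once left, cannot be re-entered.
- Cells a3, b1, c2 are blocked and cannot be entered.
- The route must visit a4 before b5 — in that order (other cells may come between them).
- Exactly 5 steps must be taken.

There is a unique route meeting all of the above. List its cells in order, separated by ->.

b3 -> b4 -> a4 -> a5 -> b5 -> c5

The waypoints must appear in the order a4, b5, with no cell reused.
Route from b3: down 1 to b4, left 1 to a4, down 1 to a5, right 2 to c5 — 5 moves in all.
Check: order respected (1 at step 2, 2 at step 4); 5 moves as required.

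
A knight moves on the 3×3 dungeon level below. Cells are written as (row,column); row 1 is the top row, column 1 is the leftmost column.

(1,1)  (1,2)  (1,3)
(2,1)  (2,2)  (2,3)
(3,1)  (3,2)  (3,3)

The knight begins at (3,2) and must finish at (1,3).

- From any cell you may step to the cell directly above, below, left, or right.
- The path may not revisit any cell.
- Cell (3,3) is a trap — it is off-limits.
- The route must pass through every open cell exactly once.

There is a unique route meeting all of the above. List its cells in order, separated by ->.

(3,2) -> (3,1) -> (2,1) -> (1,1) -> (1,2) -> (2,2) -> (2,3) -> (1,3)

Need to visit all 8 open cells exactly once, starting at (3,2) and ending at (1,3).
Route from (3,2): left 1 to (3,1), up 2 to (1,1), right 1 to (1,2), down 1 to (2,2), right 1 to (2,3), up 1 to (1,3) — 7 moves in all.
Check: all 8 open cells covered.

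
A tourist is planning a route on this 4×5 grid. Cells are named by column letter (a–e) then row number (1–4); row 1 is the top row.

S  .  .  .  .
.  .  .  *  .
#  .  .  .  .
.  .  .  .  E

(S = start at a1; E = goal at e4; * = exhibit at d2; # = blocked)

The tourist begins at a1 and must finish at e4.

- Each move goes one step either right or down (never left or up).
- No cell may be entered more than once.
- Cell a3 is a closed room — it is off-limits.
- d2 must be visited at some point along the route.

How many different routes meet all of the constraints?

12

A right/down-only route from a1 to e4 makes exactly 3 down-moves and 4 right-moves in some order.
With no other constraints that would be C(7,3) = 35 routes.
Split at d2 and multiply the segment counts (each segment already excludes blocked cells): a1→d2: 4; d2→e4: 3; product = 12.
That gives 12 routes.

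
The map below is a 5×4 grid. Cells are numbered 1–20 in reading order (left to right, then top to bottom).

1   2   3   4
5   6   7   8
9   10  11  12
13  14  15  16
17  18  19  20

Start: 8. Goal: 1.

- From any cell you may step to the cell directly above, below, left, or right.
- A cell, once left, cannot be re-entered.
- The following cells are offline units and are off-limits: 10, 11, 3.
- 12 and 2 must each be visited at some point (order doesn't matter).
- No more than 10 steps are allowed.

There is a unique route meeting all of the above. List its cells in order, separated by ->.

Any route must reach 12 and 2 and still end at 1 within 10 moves, so the order of the required stops is forced.
Route from 8: down 2 to 16, left 3 to 13, up 2 to 5, right 1 to 6, up 1 to 2, left 1 to 1 — 10 moves in all.
Check: all required cells visited; 10 ≤ 10 moves.

8 -> 12 -> 16 -> 15 -> 14 -> 13 -> 9 -> 5 -> 6 -> 2 -> 1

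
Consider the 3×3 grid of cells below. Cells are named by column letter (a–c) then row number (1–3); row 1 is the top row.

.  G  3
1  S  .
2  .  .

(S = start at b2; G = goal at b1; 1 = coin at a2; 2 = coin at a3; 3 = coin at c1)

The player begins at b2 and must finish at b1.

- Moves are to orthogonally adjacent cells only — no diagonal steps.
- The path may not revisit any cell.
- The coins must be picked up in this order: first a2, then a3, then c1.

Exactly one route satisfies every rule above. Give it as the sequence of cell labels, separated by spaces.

b2 a2 a3 b3 c3 c2 c1 b1

The waypoints must appear in the order a2, a3, c1, with no cell reused.
Route from b2: left 1 to a2, down 1 to a3, right 2 to c3, up 2 to c1, left 1 to b1 — 7 moves in all.
Check: order respected (1 at step 1, 2 at step 2, 3 at step 6).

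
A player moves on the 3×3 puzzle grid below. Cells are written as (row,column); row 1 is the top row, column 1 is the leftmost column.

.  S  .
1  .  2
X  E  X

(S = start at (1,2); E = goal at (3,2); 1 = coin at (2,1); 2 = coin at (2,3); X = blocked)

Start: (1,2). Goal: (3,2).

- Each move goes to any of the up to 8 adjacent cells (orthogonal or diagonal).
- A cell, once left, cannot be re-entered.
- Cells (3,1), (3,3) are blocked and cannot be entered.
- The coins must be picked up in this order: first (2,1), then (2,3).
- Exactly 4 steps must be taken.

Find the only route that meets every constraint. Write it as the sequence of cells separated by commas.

(1,2), (2,1), (2,2), (2,3), (3,2)

The waypoints must appear in the order (2,1), (2,3), with no cell reused.
Route from (1,2): down-left to (2,1), 2× right (reaching (2,3)), down-left to (3,2) — 4 moves in all.
Check: order respected (1 at step 1, 2 at step 3); 4 moves as required.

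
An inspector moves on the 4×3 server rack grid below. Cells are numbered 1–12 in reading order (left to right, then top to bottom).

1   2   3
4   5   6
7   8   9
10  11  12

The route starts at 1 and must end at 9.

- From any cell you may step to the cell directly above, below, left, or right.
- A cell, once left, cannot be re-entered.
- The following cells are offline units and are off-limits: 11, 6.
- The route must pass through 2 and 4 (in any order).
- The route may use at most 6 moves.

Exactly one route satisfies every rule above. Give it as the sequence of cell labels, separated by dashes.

The budget equals the shortest possible length, so every move has to be on a shortest route through the required cells.
Route from 1: right to 2, down to 5, left to 4, down to 7, 2× right (reaching 9) — 6 moves in all.
Check: all required cells visited; 6 ≤ 6 moves.

1 - 2 - 5 - 4 - 7 - 8 - 9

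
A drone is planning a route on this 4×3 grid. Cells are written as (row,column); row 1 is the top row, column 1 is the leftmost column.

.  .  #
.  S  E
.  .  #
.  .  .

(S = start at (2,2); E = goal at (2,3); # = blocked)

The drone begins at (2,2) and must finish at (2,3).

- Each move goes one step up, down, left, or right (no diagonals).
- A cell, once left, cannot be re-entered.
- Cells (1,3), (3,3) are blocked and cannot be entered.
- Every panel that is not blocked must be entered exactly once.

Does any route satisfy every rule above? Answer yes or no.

Cell (4,3) has only one open neighbour but is neither the start nor the goal, so a Hamiltonian route would have to both enter and leave it through the same neighbour — impossible without revisiting.

no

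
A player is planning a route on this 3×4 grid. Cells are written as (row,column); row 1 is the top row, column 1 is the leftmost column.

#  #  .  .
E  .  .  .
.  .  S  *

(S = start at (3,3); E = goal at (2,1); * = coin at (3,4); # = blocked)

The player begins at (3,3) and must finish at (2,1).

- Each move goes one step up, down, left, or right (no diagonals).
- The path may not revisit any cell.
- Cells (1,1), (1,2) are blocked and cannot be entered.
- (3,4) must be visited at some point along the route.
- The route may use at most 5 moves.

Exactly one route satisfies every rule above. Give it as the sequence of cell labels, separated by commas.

The budget equals the shortest possible length, so every move has to be on a shortest route through the required cells.
Route from (3,3): right 1 to (3,4), up 1 to (2,4), left 3 to (2,1) — 5 moves in all.
Check: all required cells visited; 5 ≤ 5 moves.

(3,3), (3,4), (2,4), (2,3), (2,2), (2,1)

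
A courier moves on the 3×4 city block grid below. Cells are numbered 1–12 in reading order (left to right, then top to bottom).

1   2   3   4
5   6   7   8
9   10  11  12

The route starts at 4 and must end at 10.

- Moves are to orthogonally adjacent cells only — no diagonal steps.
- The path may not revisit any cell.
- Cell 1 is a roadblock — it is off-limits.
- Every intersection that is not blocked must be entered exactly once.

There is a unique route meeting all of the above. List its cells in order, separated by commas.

Need to visit all 11 open cells exactly once, starting at 4 and ending at 10.
Cell 12 has only two open neighbours (8 and 11), so the path must pass straight through it: one of those is the cell it's entered from and the other is where it exits.
Route from 4: 2× down (reaching 12), left to 11, 2× up (reaching 3), left to 2, down to 6, left to 5, down to 9, right to 10 — 10 moves in all.
Check: all 11 open cells covered.

4, 8, 12, 11, 7, 3, 2, 6, 5, 9, 10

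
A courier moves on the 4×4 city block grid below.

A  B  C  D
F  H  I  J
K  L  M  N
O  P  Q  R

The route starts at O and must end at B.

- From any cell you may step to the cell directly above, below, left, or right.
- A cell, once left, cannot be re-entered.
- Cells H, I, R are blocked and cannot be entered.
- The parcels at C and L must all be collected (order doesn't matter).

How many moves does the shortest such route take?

8

Any route passes through C and L in some order between O and B. Summing Manhattan distances along each leg and taking the cheapest ordering (O → L → C → B) gives a lower bound of 2 + 3 + 1 = 6 moves.
That bound ignores the blocked cells. Measuring each leg by the fewest moves that actually steer around them (O→L: 2; L→C: 5; C→B: 1) raises the lower bound to 8.
A route of 8 moves exists: O → K → L → M → N → J → D → C → B.
Since 8 matches that lower bound, it is optimal.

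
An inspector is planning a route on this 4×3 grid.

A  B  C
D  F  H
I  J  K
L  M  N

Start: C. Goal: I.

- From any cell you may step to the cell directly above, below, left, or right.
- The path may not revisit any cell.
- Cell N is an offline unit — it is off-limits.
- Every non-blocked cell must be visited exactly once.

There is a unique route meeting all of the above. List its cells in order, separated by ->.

C -> B -> A -> D -> F -> H -> K -> J -> M -> L -> I

Need to visit all 11 open cells exactly once, starting at C and ending at I.
Route from C: left 2 to A, down 1 to D, right 2 to H, down 1 to K, left 1 to J, down 1 to M, left 1 to L, up 1 to I — 10 moves in all.
Check: all 11 open cells covered.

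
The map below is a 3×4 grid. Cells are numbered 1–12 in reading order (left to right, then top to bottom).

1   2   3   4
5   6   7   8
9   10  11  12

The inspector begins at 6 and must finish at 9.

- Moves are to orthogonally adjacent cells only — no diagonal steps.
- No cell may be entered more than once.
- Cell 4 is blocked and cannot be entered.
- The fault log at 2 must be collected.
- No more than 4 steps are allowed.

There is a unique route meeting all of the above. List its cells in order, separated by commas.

The 4-move cap with required stops at 2 leaves no slack for detours.
Route from 6: up 1 to 2, left 1 to 1, down 2 to 9 — 4 moves in all.
Check: all required cells visited; 4 ≤ 4 moves.

6, 2, 1, 5, 9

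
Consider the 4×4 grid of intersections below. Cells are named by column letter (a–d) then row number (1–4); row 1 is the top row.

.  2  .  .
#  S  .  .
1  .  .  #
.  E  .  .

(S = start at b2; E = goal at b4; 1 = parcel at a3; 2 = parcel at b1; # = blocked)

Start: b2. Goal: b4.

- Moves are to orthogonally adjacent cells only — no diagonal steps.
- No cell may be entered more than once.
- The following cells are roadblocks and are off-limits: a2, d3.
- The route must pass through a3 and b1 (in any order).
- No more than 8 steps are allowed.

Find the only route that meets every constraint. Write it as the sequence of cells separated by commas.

b2, b1, c1, c2, c3, b3, a3, a4, b4

The 8-move cap with required stops at a3, b1 leaves no slack for detours.
Route from b2: up to b1, right to c1, 2× down (reaching c3), 2× left (reaching a3), down to a4, right to b4 — 8 moves in all.
Check: all required cells visited; 8 ≤ 8 moves.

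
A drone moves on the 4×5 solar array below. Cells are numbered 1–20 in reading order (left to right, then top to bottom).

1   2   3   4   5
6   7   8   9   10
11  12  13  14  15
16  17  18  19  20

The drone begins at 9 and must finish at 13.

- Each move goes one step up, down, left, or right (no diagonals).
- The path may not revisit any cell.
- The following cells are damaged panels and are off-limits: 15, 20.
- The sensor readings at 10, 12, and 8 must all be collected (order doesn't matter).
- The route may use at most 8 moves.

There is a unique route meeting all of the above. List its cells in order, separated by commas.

9, 10, 5, 4, 3, 8, 7, 12, 13

The budget equals the shortest possible length, so every move has to be on a shortest route through the required cells.
Route from 9: right to 10, up to 5, 2× left (reaching 3), down to 8, left to 7, down to 12, right to 13 — 8 moves in all.
Check: all required cells visited; 8 ≤ 8 moves.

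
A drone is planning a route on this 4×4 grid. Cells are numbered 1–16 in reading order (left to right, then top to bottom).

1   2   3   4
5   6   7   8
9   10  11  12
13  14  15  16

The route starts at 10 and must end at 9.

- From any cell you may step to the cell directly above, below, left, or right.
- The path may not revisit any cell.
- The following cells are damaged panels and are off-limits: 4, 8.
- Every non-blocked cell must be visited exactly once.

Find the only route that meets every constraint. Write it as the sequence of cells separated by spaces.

Need to visit all 14 open cells exactly once, starting at 10 and ending at 9.
Route from 10: up 1 to 6, left 1 to 5, up 1 to 1, right 2 to 3, down 2 to 11, right 1 to 12, down 1 to 16, left 3 to 13, up 1 to 9 — 13 moves in all.
Check: all 14 open cells covered.

10 6 5 1 2 3 7 11 12 16 15 14 13 9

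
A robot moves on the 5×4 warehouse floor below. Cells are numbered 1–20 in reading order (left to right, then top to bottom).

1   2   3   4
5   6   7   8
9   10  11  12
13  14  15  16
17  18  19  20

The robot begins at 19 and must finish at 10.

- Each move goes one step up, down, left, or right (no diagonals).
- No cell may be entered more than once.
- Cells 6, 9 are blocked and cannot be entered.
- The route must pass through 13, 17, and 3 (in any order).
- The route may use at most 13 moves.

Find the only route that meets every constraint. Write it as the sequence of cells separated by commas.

The 13-move cap with required stops at 13, 17, 3 leaves no slack for detours.
Route from 19: 2× left (reaching 17), up to 13, 3× right (reaching 16), 3× up (reaching 4), left to 3, 2× down (reaching 11), left to 10 — 13 moves in all.
Check: all required cells visited; 13 ≤ 13 moves.

19, 18, 17, 13, 14, 15, 16, 12, 8, 4, 3, 7, 11, 10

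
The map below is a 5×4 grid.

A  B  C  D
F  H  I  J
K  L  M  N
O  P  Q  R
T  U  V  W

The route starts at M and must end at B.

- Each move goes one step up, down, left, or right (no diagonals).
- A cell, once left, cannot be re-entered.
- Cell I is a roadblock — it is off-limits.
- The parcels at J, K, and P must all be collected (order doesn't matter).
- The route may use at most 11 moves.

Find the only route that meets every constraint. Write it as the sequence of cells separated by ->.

M -> L -> K -> O -> P -> Q -> R -> N -> J -> D -> C -> B

The 11-move cap with required stops at J, K, P leaves no slack for detours.
Route from M: left 2 to K, down 1 to O, right 3 to R, up 3 to D, left 2 to B — 11 moves in all.
Check: all required cells visited; 11 ≤ 11 moves.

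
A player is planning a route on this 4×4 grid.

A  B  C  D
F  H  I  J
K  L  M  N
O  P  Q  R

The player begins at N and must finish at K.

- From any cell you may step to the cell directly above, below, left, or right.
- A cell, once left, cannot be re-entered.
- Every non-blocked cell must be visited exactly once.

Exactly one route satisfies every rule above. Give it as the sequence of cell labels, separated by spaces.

N R Q M I J D C B A F H L P O K

Need to visit all 16 open cells exactly once, starting at N and ending at K.
Route from N: down 1 to R, left 1 to Q, up 2 to I, right 1 to J, up 1 to D, left 3 to A, down 1 to F, right 1 to H, down 2 to P, left 1 to O, up 1 to K — 15 moves in all.
Check: all 16 open cells covered.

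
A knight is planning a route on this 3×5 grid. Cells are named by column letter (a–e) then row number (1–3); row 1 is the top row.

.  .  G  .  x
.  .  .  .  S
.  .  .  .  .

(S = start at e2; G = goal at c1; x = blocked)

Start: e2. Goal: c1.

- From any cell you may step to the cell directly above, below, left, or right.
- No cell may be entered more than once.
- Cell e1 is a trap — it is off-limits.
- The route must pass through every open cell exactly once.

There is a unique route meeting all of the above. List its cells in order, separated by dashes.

e2 - e3 - d3 - c3 - b3 - a3 - a2 - a1 - b1 - b2 - c2 - d2 - d1 - c1

Need to visit all 14 open cells exactly once, starting at e2 and ending at c1.
Cell a1 has only two open neighbours (a2 and b1), so the path must pass straight through it: one of those is the cell it's entered from and the other is where it exits.
Route from e2: down 1 to e3, left 4 to a3, up 2 to a1, right 1 to b1, down 1 to b2, right 2 to d2, up 1 to d1, left 1 to c1 — 13 moves in all.
Check: all 14 open cells covered.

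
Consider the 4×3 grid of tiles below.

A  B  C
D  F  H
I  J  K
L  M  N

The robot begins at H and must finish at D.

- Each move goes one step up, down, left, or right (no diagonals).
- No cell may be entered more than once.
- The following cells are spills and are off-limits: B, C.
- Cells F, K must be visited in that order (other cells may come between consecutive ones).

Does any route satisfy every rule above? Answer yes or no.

One route that works: H → F → J → K → N → M → L → I → D.

yes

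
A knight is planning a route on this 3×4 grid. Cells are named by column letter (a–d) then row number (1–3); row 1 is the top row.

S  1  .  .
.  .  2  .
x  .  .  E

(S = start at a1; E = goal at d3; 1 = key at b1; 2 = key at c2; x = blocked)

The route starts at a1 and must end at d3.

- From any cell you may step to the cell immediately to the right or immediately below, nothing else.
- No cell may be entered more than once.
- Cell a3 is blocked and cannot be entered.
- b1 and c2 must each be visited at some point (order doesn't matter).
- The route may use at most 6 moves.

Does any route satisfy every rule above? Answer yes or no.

One route that works: a1 → b1 → b2 → c2 → c3 → d3.

yes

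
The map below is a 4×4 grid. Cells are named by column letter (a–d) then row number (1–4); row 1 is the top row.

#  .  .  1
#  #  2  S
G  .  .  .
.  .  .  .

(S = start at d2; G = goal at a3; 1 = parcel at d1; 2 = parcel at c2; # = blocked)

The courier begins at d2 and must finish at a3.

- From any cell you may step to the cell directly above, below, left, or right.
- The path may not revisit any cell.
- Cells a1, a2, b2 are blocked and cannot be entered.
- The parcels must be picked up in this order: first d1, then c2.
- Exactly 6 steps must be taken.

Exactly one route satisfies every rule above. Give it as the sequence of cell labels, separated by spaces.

The waypoints must appear in the order d1, c2, with no cell reused.
Route from d2: up to d1, left to c1, 2× down (reaching c3), 2× left (reaching a3) — 6 moves in all.
Check: order respected (1 at step 1, 2 at step 3); 6 moves as required.

d2 d1 c1 c2 c3 b3 a3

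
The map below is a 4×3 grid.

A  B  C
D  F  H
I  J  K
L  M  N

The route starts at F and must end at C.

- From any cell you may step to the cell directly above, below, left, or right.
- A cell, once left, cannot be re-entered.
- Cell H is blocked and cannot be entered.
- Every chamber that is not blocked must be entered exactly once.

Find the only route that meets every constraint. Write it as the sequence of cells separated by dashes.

Need to visit all 11 open cells exactly once, starting at F and ending at C.
Route from F: down 1 to J, right 1 to K, down 1 to N, left 2 to L, up 3 to A, right 2 to C — 10 moves in all.
Check: all 11 open cells covered.

F - J - K - N - M - L - I - D - A - B - C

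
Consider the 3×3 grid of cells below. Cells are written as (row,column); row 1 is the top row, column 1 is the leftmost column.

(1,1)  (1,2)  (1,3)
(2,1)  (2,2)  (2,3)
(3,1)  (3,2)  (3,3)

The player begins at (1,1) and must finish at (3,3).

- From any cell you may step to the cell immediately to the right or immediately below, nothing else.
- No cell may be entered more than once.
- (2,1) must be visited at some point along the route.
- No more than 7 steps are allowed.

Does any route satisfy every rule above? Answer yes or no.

yes

One route that works: (1,1) → (2,1) → (3,1) → (3,2) → (3,3).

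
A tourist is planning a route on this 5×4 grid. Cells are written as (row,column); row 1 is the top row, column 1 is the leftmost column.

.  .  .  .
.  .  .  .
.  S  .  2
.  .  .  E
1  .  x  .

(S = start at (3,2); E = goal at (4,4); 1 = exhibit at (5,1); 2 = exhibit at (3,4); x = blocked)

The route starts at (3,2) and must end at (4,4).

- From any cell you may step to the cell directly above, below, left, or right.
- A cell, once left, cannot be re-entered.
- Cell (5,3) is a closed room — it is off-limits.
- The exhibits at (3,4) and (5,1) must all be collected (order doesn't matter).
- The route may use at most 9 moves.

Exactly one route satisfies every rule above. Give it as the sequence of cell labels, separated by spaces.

(3,2) (3,1) (4,1) (5,1) (5,2) (4,2) (4,3) (3,3) (3,4) (4,4)

The budget equals the shortest possible length, so every move has to be on a shortest route through the required cells.
Route from (3,2): left to (3,1), 2× down (reaching (5,1)), right to (5,2), up to (4,2), right to (4,3), up to (3,3), right to (3,4), down to (4,4) — 9 moves in all.
Check: all required cells visited; 9 ≤ 9 moves.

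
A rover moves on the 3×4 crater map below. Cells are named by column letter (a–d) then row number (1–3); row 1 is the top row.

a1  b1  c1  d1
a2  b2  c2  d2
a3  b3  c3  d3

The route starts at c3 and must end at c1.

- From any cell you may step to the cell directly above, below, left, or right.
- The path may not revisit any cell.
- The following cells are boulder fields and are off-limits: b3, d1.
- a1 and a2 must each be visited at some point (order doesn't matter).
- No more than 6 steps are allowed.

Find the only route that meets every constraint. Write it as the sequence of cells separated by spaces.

The 6-move cap with required stops at a1, a2 leaves no slack for detours.
Route from c3: up 1 to c2, left 2 to a2, up 1 to a1, right 2 to c1 — 6 moves in all.
Check: all required cells visited; 6 ≤ 6 moves.

c3 c2 b2 a2 a1 b1 c1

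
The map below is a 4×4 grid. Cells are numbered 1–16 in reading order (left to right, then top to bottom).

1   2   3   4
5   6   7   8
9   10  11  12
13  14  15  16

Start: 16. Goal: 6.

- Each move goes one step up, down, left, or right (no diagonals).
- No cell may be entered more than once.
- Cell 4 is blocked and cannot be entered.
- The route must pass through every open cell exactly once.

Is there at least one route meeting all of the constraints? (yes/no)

yes

One route that works: 16 → 12 → 8 → 7 → 3 → 2 → 1 → 5 → 9 → 13 → 14 → 15 → 11 → 10 → 6.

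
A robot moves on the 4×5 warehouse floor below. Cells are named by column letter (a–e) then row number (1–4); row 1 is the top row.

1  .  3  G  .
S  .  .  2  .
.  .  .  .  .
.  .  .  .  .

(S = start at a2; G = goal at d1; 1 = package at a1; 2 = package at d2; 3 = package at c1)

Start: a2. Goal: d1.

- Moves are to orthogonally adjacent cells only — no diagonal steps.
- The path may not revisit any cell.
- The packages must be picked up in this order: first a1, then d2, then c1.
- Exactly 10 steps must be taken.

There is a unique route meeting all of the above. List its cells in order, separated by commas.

The waypoints must appear in the order a1, d2, c1, with no cell reused.
Route from a2: up 1 to a1, right 1 to b1, down 2 to b3, right 2 to d3, up 1 to d2, left 1 to c2, up 1 to c1, right 1 to d1 — 10 moves in all.
Check: order respected (1 at step 1, 2 at step 7, 3 at step 9); 10 moves as required.

a2, a1, b1, b2, b3, c3, d3, d2, c2, c1, d1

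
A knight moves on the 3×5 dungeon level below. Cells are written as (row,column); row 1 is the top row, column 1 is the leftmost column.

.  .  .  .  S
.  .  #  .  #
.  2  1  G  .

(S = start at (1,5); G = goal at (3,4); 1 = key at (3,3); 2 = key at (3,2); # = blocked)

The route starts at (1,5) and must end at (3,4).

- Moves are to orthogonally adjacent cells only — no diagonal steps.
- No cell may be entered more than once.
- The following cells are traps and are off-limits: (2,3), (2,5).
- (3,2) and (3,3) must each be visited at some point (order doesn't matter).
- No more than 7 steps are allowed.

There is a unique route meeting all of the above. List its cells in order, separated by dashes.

Any route must reach (3,2) and (3,3) and still end at (3,4) within 7 moves, so the order of the required stops is forced.
Route from (1,5): left 3 to (1,2), down 2 to (3,2), right 2 to (3,4) — 7 moves in all.
Check: all required cells visited; 7 ≤ 7 moves.

(1,5) - (1,4) - (1,3) - (1,2) - (2,2) - (3,2) - (3,3) - (3,4)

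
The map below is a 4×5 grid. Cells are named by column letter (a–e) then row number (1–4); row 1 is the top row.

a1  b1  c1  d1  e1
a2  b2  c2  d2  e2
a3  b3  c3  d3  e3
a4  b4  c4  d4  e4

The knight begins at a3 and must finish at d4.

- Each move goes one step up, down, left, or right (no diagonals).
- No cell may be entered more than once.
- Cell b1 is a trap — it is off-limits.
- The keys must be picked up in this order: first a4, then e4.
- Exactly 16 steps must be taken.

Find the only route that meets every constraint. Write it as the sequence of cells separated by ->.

The waypoints must appear in the order a4, e4, with no cell reused.
Route from a3: down 1 to a4, right 2 to c4, up 1 to c3, left 1 to b3, up 1 to b2, right 1 to c2, up 1 to c1, right 2 to e1, down 1 to e2, left 1 to d2, down 1 to d3, right 1 to e3, down 1 to e4, left 1 to d4 — 16 moves in all.
Check: order respected (a4 at step 1, e4 at step 15); 16 moves as required.

a3 -> a4 -> b4 -> c4 -> c3 -> b3 -> b2 -> c2 -> c1 -> d1 -> e1 -> e2 -> d2 -> d3 -> e3 -> e4 -> d4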